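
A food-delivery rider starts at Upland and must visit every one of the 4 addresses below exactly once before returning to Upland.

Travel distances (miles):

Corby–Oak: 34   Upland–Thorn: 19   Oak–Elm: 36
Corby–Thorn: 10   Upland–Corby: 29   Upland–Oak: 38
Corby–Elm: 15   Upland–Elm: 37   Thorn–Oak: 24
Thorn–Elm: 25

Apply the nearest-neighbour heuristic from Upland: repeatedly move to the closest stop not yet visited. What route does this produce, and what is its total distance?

118 miles along Upland → Thorn → Corby → Elm → Oak → Upland.

At Upland the remaining stops are Thorn 19, Corby 29, Elm 37, Oak 38; go to Thorn.
At Thorn the remaining stops are Corby 10, Oak 24, Elm 25; go to Corby.
At Corby the remaining stops are Elm 15, Oak 34; go to Elm.
At Elm the remaining stops are Oak 36; go to Oak.
Return Oak→Upland: 38.
Total = 19 + 10 + 15 + 36 + 38 = 118.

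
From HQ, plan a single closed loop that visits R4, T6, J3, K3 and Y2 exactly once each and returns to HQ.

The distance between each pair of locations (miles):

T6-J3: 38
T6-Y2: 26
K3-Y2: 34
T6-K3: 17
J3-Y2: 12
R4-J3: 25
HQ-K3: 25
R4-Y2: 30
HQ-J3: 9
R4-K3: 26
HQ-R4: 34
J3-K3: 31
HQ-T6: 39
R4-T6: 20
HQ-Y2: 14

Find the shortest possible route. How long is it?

There are 60 distinct closed tours to check (reversals are equivalent).
HQ - R4 - T6 - J3 - K3 - Y2 - HQ: 34+20+38+31+34+14 = 171
HQ - R4 - T6 - J3 - Y2 - K3 - HQ: 34+20+38+12+34+25 = 163
HQ - R4 - T6 - K3 - J3 - Y2 - HQ: 34+20+17+31+12+14 = 128
HQ - R4 - T6 - K3 - Y2 - J3 - HQ: 34+20+17+34+12+9 = 126
HQ - R4 - T6 - Y2 - J3 - K3 - HQ: 34+20+26+12+31+25 = 148
HQ - R4 - T6 - Y2 - K3 - J3 - HQ: 34+20+26+34+31+9 = 154
HQ - R4 - J3 - T6 - K3 - Y2 - HQ: 34+25+38+17+34+14 = 162
HQ - R4 - J3 - T6 - Y2 - K3 - HQ: 34+25+38+26+34+25 = 182
HQ - R4 - J3 - K3 - T6 - Y2 - HQ: 34+25+31+17+26+14 = 147
HQ - R4 - J3 - K3 - Y2 - T6 - HQ: 34+25+31+34+26+39 = 189
HQ - R4 - J3 - Y2 - T6 - K3 - HQ: 34+25+12+26+17+25 = 139
HQ - R4 - J3 - Y2 - K3 - T6 - HQ: 34+25+12+34+17+39 = 161
HQ - R4 - K3 - T6 - J3 - Y2 - HQ: 34+26+17+38+12+14 = 141
HQ - R4 - K3 - T6 - Y2 - J3 - HQ: 34+26+17+26+12+9 = 124
… (46 more)
HQ - J3 - Y2 - R4 - T6 - K3 - HQ: 9+12+30+20+17+25 = 113  ← best
The minimum is 113.
One optimal route: HQ → J3 → Y2 → R4 → T6 → K3 → HQ (or its reverse).

Minimum total distance: 113 miles.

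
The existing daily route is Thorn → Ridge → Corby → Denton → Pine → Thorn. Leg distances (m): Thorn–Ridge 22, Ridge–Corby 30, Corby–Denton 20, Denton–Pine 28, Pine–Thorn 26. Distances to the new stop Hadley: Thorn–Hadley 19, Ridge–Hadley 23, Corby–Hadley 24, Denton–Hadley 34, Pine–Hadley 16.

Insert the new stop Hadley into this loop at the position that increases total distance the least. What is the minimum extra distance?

Insertion cost between consecutive stops i–j is d(i,Hadley) + d(Hadley,j) − d(i,j):
  between Thorn and Ridge: 19 + 23 − 22 = 20
  between Ridge and Corby: 23 + 24 − 30 = 17
  between Corby and Denton: 24 + 34 − 20 = 38
  between Denton and Pine: 34 + 16 − 28 = 22
  between Pine and Thorn: 16 + 19 − 26 = 9
Cheapest insertion is between Pine and Thorn, adding 9.
New total = 126 + 9 = 135.

+9 m — insert Hadley between Pine and Thorn.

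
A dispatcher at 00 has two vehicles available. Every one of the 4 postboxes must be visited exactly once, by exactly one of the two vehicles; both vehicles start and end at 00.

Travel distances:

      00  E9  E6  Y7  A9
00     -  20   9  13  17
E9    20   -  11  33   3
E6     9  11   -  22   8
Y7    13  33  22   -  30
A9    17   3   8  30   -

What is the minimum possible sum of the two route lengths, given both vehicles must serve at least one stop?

Minimum combined distance: 66.

Try each way of splitting the stops between the two vehicles (each non-empty) and, for each split, find the best tour for each vehicle:
  {E9} + {E6, Y7, A9}: 40 + 60 = 100
  {E6} + {E9, Y7, A9}: 18 + 66 = 84
  {E9, E6} + {Y7, A9}: 40 + 60 = 100
  {Y7} + {E9, E6, A9}: 26 + 40 = 66
  {E9, Y7} + {E6, A9}: 66 + 34 = 100
  {E6, Y7} + {E9, A9}: 44 + 40 = 84
  … (7 splits in total)
Best: vehicle 1 00 → Y7 → 00 = 26; vehicle 2 00 → E9 → A9 → E6 → 00 = 40; combined 66.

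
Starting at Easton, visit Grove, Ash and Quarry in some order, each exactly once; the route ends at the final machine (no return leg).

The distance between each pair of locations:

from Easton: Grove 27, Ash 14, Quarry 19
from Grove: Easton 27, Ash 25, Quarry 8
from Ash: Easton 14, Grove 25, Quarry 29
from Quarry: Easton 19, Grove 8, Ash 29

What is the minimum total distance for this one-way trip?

There are 3! = 6 possible orderings.
Easton→Grove→Ash→Quarry: 27+25+29 = 81
Easton→Grove→Quarry→Ash: 27+8+29 = 64
Easton→Ash→Grove→Quarry: 14+25+8 = 47
Easton→Ash→Quarry→Grove: 14+29+8 = 51
Easton→Quarry→Grove→Ash: 19+8+25 = 52
Easton→Quarry→Ash→Grove: 19+29+25 = 73
The minimum is 47.
One shortest path: Easton → Ash → Grove → Quarry.

Shortest open route: 47.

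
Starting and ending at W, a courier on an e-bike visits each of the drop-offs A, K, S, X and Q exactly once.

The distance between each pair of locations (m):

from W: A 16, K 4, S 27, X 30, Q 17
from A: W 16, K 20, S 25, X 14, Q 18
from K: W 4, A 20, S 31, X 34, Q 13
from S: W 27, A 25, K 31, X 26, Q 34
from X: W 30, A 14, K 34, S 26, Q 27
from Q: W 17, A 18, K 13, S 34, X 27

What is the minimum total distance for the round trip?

Minimum total distance: 102 m.

W - A - K - S - X - Q - W: 16+20+31+26+27+17 = 137
W - A - K - S - Q - X - W: 16+20+31+34+27+30 = 158
W - A - K - X - S - Q - W: 16+20+34+26+34+17 = 147
W - A - K - X - Q - S - W: 16+20+34+27+34+27 = 158
W - A - K - Q - S - X - W: 16+20+13+34+26+30 = 139
W - A - K - Q - X - S - W: 16+20+13+27+26+27 = 129
W - A - S - K - X - Q - W: 16+25+31+34+27+17 = 150
W - A - S - K - Q - X - W: 16+25+31+13+27+30 = 142
W - A - S - X - K - Q - W: 16+25+26+34+13+17 = 131
W - A - S - X - Q - K - W: 16+25+26+27+13+4 = 111
W - A - S - Q - K - X - W: 16+25+34+13+34+30 = 152
W - A - S - Q - X - K - W: 16+25+34+27+34+4 = 140
W - A - X - K - S - Q - W: 16+14+34+31+34+17 = 146
W - A - X - K - Q - S - W: 16+14+34+13+34+27 = 138
… (46 more)
W - K - Q - A - X - S - W: 4+13+18+14+26+27 = 102  ← best
The minimum is 102.
One optimal route: W → K → Q → A → X → S → W (or its reverse).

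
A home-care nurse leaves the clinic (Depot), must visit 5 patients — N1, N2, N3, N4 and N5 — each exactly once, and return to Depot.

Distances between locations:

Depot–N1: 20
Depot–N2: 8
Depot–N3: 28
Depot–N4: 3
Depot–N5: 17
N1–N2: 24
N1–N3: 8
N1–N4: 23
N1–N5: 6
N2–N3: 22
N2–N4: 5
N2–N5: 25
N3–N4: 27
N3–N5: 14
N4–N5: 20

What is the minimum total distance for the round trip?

With 5 stops there are 5!/2 = 60 distinct round trips (a route and its reverse cost the same).
Depot-N1-N2-N3-N4-N5-Depot: 20+24+22+27+20+17 = 130
Depot-N1-N2-N3-N5-N4-Depot: 20+24+22+14+20+3 = 103
Depot-N1-N2-N4-N3-N5-Depot: 20+24+5+27+14+17 = 107
Depot-N1-N2-N4-N5-N3-Depot: 20+24+5+20+14+28 = 111
Depot-N1-N2-N5-N3-N4-Depot: 20+24+25+14+27+3 = 113
Depot-N1-N2-N5-N4-N3-Depot: 20+24+25+20+27+28 = 144
Depot-N1-N3-N2-N4-N5-Depot: 20+8+22+5+20+17 = 92
Depot-N1-N3-N2-N5-N4-Depot: 20+8+22+25+20+3 = 98
Depot-N1-N3-N4-N2-N5-Depot: 20+8+27+5+25+17 = 102
Depot-N1-N3-N4-N5-N2-Depot: 20+8+27+20+25+8 = 108
Depot-N1-N3-N5-N2-N4-Depot: 20+8+14+25+5+3 = 75
Depot-N1-N3-N5-N4-N2-Depot: 20+8+14+20+5+8 = 75
Depot-N1-N4-N2-N3-N5-Depot: 20+23+5+22+14+17 = 101
Depot-N1-N4-N2-N5-N3-Depot: 20+23+5+25+14+28 = 115
… (46 more)
Depot-N4-N2-N3-N1-N5-Depot: 3+5+22+8+6+17 = 61  ← best
The minimum is 61.
One optimal route: Depot → N4 → N2 → N3 → N1 → N5 → Depot (or its reverse).

Shortest round trip = 61.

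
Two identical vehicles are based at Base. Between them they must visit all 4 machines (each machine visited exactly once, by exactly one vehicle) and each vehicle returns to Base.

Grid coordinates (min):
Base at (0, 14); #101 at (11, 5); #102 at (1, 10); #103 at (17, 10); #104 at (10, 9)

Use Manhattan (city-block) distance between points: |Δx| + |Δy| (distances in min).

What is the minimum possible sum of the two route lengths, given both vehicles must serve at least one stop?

Minimum combined distance: 62 min.

There are 2^3 − 1 = 7 ways to divide the 4 stops into two non-empty groups. For each, the best each vehicle can do is its own shortest tour through its group:
  {#101} + {#102, #103, #104}: 40 + 44 = 84
  {#102} + {#101, #103, #104}: 10 + 52 = 62
  {#101, #102} + {#103, #104}: 40 + 44 = 84
  {#103} + {#101, #102, #104}: 42 + 40 = 82
  {#101, #103} + {#102, #104}: 52 + 30 = 82
  {#102, #103} + {#101, #104}: 42 + 40 = 82
  … (7 splits in total)
Best: vehicle 1 Base → #102 → Base = 10; vehicle 2 Base → #103 → #101 → #104 → Base = 52; combined 62.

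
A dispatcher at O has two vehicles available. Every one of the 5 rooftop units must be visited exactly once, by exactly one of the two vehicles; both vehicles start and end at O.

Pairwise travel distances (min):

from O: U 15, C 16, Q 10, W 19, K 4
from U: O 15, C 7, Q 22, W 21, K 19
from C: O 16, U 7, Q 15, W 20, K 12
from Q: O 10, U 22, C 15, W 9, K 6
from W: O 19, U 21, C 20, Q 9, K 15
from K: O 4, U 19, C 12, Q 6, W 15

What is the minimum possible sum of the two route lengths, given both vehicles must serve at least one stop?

Minimum combined distance: 69 min.

Try each way of splitting the stops between the two vehicles (each non-empty) and, for each split, find the best tour for each vehicle:
  {U} + {C, Q, W, K}: 30 + 55 = 85
  {C} + {U, Q, W, K}: 32 + 55 = 87
  {U, C} + {Q, W, K}: 38 + 38 = 76
  {Q} + {U, C, W, K}: 20 + 61 = 81
  {U, Q} + {C, W, K}: 47 + 55 = 102
  {C, Q} + {U, W, K}: 41 + 55 = 96
  … (15 splits in total)
  {U, C, Q, W} + {K}: 61 + 8 = 69  ← best
Best: vehicle 1 O → U → C → W → Q → O = 61; vehicle 2 O → K → O = 8; combined 69.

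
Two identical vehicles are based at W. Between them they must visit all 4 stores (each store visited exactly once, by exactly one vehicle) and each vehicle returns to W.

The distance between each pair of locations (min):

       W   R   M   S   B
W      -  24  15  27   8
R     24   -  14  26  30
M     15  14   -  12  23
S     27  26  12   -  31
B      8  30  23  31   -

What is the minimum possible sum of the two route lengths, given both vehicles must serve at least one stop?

Minimum combined distance: 93 min.

Try each way of splitting the stops between the two vehicles (each non-empty) and, for each split, find the best tour for each vehicle:
  {R} + {M, S, B}: 48 + 66 = 114
  {M} + {R, S, B}: 30 + 89 = 119
  {R, M} + {S, B}: 53 + 66 = 119
  {S} + {R, M, B}: 54 + 67 = 121
  {R, S} + {M, B}: 77 + 46 = 123
  {M, S} + {R, B}: 54 + 62 = 116
  … (7 splits in total)
  {R, M, S} + {B}: 77 + 16 = 93  ← best
Best: vehicle 1 W → R → M → S → W = 77; vehicle 2 W → B → W = 16; combined 93.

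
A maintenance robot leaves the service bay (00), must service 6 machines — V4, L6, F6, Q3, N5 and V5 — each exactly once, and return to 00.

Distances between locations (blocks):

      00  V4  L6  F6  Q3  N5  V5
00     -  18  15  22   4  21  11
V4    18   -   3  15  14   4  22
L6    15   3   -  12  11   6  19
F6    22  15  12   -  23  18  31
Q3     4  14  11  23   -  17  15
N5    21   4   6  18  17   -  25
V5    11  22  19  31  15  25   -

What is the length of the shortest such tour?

With 6 stops there are 6!/2 = 360 distinct round trips (a route and its reverse cost the same).
00 → V4 → L6 → F6 → Q3 → N5 → V5 → 00: 18+3+12+23+17+25+11 = 109
00 → V4 → L6 → F6 → Q3 → V5 → N5 → 00: 18+3+12+23+15+25+21 = 117
00 → V4 → L6 → F6 → N5 → Q3 → V5 → 00: 18+3+12+18+17+15+11 = 94
00 → V4 → L6 → F6 → N5 → V5 → Q3 → 00: 18+3+12+18+25+15+4 = 95
00 → V4 → L6 → F6 → V5 → Q3 → N5 → 00: 18+3+12+31+15+17+21 = 117
00 → V4 → L6 → F6 → V5 → N5 → Q3 → 00: 18+3+12+31+25+17+4 = 110
00 → V4 → L6 → Q3 → F6 → N5 → V5 → 00: 18+3+11+23+18+25+11 = 109
00 → V4 → L6 → Q3 → F6 → V5 → N5 → 00: 18+3+11+23+31+25+21 = 132
… (352 more)
00 → Q3 → V4 → N5 → L6 → F6 → V5 → 00: 4+14+4+6+12+31+11 = 82  ← best
The minimum is 82.
One optimal route: 00 → Q3 → V4 → N5 → L6 → F6 → V5 → 00 (or its reverse).

82 blocks — the shortest possible round trip.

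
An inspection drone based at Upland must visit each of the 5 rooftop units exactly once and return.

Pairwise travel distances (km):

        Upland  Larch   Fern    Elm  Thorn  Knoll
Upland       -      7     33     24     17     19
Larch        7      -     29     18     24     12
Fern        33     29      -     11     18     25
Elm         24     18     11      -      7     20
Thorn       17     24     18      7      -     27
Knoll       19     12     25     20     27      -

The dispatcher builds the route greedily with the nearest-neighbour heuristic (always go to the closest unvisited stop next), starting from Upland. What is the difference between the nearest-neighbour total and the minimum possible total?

The nearest-neighbour route is 18 km longer than optimal.

Upland: Larch=7, Thorn=17, Knoll=19, Elm=24, Fern=33 ⇒ Larch
Larch: Knoll=12, Elm=18, Thorn=24, Fern=29 ⇒ Knoll
Knoll: Elm=20, Fern=25, Thorn=27 ⇒ Elm
Elm: Thorn=7, Fern=11 ⇒ Thorn
Thorn: Fern=18 ⇒ Fern
NN route Upland → Larch → Knoll → Elm → Thorn → Fern → Upland costs 97.
Optimal: Upland → Larch → Knoll → Fern → Elm → Thorn → Upland costs 79 (by enumerating all 60 distinct tours).
Excess = 97 − 79 = 18.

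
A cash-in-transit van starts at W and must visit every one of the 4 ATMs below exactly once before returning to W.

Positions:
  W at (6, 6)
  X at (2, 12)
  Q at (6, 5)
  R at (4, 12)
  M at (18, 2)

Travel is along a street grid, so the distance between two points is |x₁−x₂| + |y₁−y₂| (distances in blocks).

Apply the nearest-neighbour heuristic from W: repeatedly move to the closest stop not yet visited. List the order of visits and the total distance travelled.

Total distance 54 blocks via the nearest-neighbour route W → Q → R → X → M → W.

From W: distances to unvisited — Q=1, R=8, X=10, M=16. Nearest is Q (1).
From Q: distances to unvisited — R=9, X=11, M=15. Nearest is R (9).
From R: distances to unvisited — X=2, M=24. Nearest is X (2).
From X: distances to unvisited — M=26. Nearest is M (26).
Return M→W: 16.
Total = 1 + 9 + 2 + 26 + 16 = 54.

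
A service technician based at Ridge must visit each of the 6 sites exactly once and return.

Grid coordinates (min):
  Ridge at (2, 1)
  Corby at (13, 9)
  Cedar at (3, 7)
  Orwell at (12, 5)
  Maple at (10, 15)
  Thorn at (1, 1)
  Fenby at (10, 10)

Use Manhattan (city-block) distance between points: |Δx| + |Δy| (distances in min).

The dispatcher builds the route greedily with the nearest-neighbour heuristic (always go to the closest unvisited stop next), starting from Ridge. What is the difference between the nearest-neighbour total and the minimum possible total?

10 min longer than the optimal tour.

Ridge: Thorn=1, Cedar=7, Orwell=14, Fenby=17, Corby=19, Maple=22 ⇒ Thorn
Thorn: Cedar=8, Orwell=15, Fenby=18, Corby=20, Maple=23 ⇒ Cedar
Cedar: Fenby=10, Orwell=11, Corby=12, Maple=15 ⇒ Fenby
Fenby: Corby=4, Maple=5, Orwell=7 ⇒ Corby
Corby: Orwell=5, Maple=9 ⇒ Orwell
Orwell: Maple=12 ⇒ Maple
NN route Ridge → Thorn → Cedar → Fenby → Corby → Orwell → Maple → Ridge costs 62.
Optimal: Ridge → Cedar → Maple → Fenby → Corby → Orwell → Thorn → Ridge costs 52 (by enumerating all 360 distinct tours).
Excess = 62 − 52 = 10.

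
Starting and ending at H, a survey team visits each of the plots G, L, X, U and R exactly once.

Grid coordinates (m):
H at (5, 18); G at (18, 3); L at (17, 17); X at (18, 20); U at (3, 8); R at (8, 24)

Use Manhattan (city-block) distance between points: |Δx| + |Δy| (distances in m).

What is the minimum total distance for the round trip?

Shortest round trip = 74 m.

With 5 stops there are 5!/2 = 60 distinct round trips (a route and its reverse cost the same).
H-G-L-X-U-R-H: 28+15+4+27+21+9 = 104
H-G-L-X-R-U-H: 28+15+4+14+21+12 = 94
H-G-L-U-X-R-H: 28+15+23+27+14+9 = 116
H-G-L-U-R-X-H: 28+15+23+21+14+15 = 116
H-G-L-R-X-U-H: 28+15+16+14+27+12 = 112
H-G-L-R-U-X-H: 28+15+16+21+27+15 = 122
H-G-X-L-U-R-H: 28+17+4+23+21+9 = 102
H-G-X-L-R-U-H: 28+17+4+16+21+12 = 98
H-G-X-U-L-R-H: 28+17+27+23+16+9 = 120
H-G-X-U-R-L-H: 28+17+27+21+16+13 = 122
H-G-X-R-L-U-H: 28+17+14+16+23+12 = 110
H-G-X-R-U-L-H: 28+17+14+21+23+13 = 116
H-G-U-L-X-R-H: 28+20+23+4+14+9 = 98
H-G-U-L-R-X-H: 28+20+23+16+14+15 = 116
… (46 more)
H-U-G-L-X-R-H: 12+20+15+4+14+9 = 74  ← best
The minimum is 74.
One optimal route: H → U → G → L → X → R → H (or its reverse).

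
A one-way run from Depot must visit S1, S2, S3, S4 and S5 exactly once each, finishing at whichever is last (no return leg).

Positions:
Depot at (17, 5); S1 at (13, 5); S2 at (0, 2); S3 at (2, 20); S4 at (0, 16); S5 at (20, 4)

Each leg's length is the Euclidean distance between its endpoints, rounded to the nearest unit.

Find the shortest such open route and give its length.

41 — the minimum one-way total.

There are 5! = 120 possible orderings.
Depot→S1→S2→S3→S4→S5: 4+13+18+4+23 = 62
Depot→S1→S2→S3→S5→S4: 4+13+18+24+23 = 82
Depot→S1→S2→S4→S3→S5: 4+13+14+4+24 = 59
Depot→S1→S2→S4→S5→S3: 4+13+14+23+24 = 78
Depot→S1→S2→S5→S3→S4: 4+13+20+24+4 = 65
Depot→S1→S2→S5→S4→S3: 4+13+20+23+4 = 64
Depot→S1→S3→S2→S4→S5: 4+19+18+14+23 = 78
Depot→S1→S3→S2→S5→S4: 4+19+18+20+23 = 84
Depot→S1→S3→S4→S2→S5: 4+19+4+14+20 = 61
Depot→S1→S3→S4→S5→S2: 4+19+4+23+20 = 70
Depot→S1→S3→S5→S2→S4: 4+19+24+20+14 = 81
Depot→S1→S3→S5→S4→S2: 4+19+24+23+14 = 84
Depot→S1→S4→S2→S3→S5: 4+17+14+18+24 = 77
Depot→S1→S4→S2→S5→S3: 4+17+14+20+24 = 79
… (106 more)
Depot→S5→S1→S2→S4→S3: 3+7+13+14+4 = 41  ← best
The minimum is 41.
One shortest path: Depot → S5 → S1 → S2 → S4 → S3.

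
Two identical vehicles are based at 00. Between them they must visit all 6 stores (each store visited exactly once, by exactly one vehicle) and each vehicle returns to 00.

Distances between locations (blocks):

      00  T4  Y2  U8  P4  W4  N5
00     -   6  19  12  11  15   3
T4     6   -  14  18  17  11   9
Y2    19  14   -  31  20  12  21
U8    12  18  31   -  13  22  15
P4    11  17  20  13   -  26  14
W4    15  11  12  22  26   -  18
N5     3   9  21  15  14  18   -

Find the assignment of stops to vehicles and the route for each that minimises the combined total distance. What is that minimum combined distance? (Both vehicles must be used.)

Try each way of splitting the stops between the two vehicles (each non-empty) and, for each split, find the best tour for each vehicle:
  {T4} + {Y2, U8, P4, W4, N5}: 12 + 78 = 90
  {Y2} + {T4, U8, P4, W4, N5}: 38 + 69 = 107
  {T4, Y2} + {U8, P4, W4, N5}: 39 + 67 = 106
  {U8} + {T4, Y2, P4, W4, N5}: 24 + 66 = 90
  {T4, U8} + {Y2, P4, W4, N5}: 36 + 64 = 100
  {Y2, U8} + {T4, P4, W4, N5}: 62 + 60 = 122
  … (31 splits in total)
  {T4, Y2, U8, P4, W4} + {N5}: 74 + 6 = 80  ← best
Best: vehicle 1 00 → T4 → W4 → Y2 → P4 → U8 → 00 = 74; vehicle 2 00 → N5 → 00 = 6; combined 80.

Minimum combined distance: 80 blocks.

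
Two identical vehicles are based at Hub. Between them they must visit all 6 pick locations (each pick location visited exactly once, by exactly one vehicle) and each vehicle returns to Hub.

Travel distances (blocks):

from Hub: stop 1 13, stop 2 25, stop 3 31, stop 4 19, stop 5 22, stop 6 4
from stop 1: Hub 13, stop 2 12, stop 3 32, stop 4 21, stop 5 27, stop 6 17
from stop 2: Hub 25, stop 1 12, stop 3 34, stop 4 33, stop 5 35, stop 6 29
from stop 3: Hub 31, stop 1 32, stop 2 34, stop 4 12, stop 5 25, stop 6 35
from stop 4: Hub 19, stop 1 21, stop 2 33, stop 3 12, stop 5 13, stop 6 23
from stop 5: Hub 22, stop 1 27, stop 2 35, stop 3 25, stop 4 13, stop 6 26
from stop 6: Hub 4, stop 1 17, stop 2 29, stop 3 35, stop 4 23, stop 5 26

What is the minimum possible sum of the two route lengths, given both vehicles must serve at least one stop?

114 blocks — the smallest possible combined total.

There are 2^5 − 1 = 31 ways to divide the 6 stops into two non-empty groups. For each, the best each vehicle can do is its own shortest tour through its group:
  {stop 1} + {stop 2, stop 3, stop 4, stop 5, stop 6}: 26 + 114 = 140
  {stop 2} + {stop 1, stop 3, stop 4, stop 5, stop 6}: 50 + 100 = 150
  {stop 1, stop 2} + {stop 3, stop 4, stop 5, stop 6}: 50 + 86 = 136
  {stop 3} + {stop 1, stop 2, stop 4, stop 5, stop 6}: 62 + 100 = 162
  {stop 1, stop 3} + {stop 2, stop 4, stop 5, stop 6}: 76 + 100 = 176
  {stop 2, stop 3} + {stop 1, stop 4, stop 5, stop 6}: 90 + 77 = 167
  … (31 splits in total)
  {stop 1, stop 2, stop 3, stop 4, stop 5} + {stop 6}: 106 + 8 = 114  ← best
Best: vehicle 1 Hub → stop 1 → stop 2 → stop 3 → stop 4 → stop 5 → Hub = 106; vehicle 2 Hub → stop 6 → Hub = 8; combined 114.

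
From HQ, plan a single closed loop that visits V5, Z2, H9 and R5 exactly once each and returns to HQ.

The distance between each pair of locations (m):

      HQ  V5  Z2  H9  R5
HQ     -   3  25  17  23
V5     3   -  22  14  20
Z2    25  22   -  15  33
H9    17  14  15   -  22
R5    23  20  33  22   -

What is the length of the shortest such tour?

Shortest round trip = 85 m.

HQ-V5-Z2-H9-R5-HQ: 3+22+15+22+23 = 85
HQ-V5-Z2-R5-H9-HQ: 3+22+33+22+17 = 97
HQ-V5-H9-Z2-R5-HQ: 3+14+15+33+23 = 88
HQ-V5-H9-R5-Z2-HQ: 3+14+22+33+25 = 97
HQ-V5-R5-Z2-H9-HQ: 3+20+33+15+17 = 88
HQ-V5-R5-H9-Z2-HQ: 3+20+22+15+25 = 85
HQ-Z2-V5-H9-R5-HQ: 25+22+14+22+23 = 106
HQ-Z2-V5-R5-H9-HQ: 25+22+20+22+17 = 106
HQ-Z2-H9-V5-R5-HQ: 25+15+14+20+23 = 97
HQ-Z2-R5-V5-H9-HQ: 25+33+20+14+17 = 109
HQ-H9-V5-Z2-R5-HQ: 17+14+22+33+23 = 109
HQ-H9-Z2-V5-R5-HQ: 17+15+22+20+23 = 97
The minimum is 85.
One optimal route: HQ → V5 → Z2 → H9 → R5 → HQ (or its reverse).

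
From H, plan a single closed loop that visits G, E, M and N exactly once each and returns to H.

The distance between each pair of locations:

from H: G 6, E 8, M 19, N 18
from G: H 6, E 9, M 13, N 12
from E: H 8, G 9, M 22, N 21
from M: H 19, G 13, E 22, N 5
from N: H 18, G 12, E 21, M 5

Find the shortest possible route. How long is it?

There are 12 distinct closed tours to check (reversals are equivalent).
H - G - E - M - N - H: 6+9+22+5+18 = 60
H - G - E - N - M - H: 6+9+21+5+19 = 60
H - G - M - E - N - H: 6+13+22+21+18 = 80
H - G - M - N - E - H: 6+13+5+21+8 = 53
H - G - N - E - M - H: 6+12+21+22+19 = 80
H - G - N - M - E - H: 6+12+5+22+8 = 53
H - E - G - M - N - H: 8+9+13+5+18 = 53
H - E - G - N - M - H: 8+9+12+5+19 = 53
H - E - M - G - N - H: 8+22+13+12+18 = 73
H - E - N - G - M - H: 8+21+12+13+19 = 73
H - M - G - E - N - H: 19+13+9+21+18 = 80
H - M - E - G - N - H: 19+22+9+12+18 = 80
The minimum is 53.
One optimal route: H → G → M → N → E → H (or its reverse).

Minimum total distance: 53.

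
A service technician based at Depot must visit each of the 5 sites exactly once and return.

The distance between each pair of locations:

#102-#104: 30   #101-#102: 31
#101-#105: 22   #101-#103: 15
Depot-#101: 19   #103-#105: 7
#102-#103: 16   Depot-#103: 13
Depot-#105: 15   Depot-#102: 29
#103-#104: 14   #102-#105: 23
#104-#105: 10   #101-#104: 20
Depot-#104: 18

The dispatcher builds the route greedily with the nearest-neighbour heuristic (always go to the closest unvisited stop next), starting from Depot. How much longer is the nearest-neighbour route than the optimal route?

9 longer than the optimal tour.

Depot: #103=13, #105=15, #104=18, #101=19, #102=29 ⇒ #103
#103: #105=7, #104=14, #101=15, #102=16 ⇒ #105
#105: #104=10, #101=22, #102=23 ⇒ #104
#104: #101=20, #102=30 ⇒ #101
#101: #102=31 ⇒ #102
NN route Depot → #103 → #105 → #104 → #101 → #102 → Depot costs 110.
Optimal: Depot → #101 → #102 → #103 → #105 → #104 → Depot costs 101 (by enumerating all 60 distinct tours).
Excess = 110 − 101 = 9.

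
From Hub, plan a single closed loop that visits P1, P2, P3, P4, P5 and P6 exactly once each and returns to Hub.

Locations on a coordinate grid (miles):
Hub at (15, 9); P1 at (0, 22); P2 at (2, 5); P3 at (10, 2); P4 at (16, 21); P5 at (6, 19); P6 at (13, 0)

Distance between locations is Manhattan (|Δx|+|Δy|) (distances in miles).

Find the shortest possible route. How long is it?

Shortest round trip = 80 miles.

There are 360 distinct closed tours to check (reversals are equivalent).
Hub-P1-P2-P3-P4-P5-P6-Hub: 28+19+11+25+12+26+11 = 132
Hub-P1-P2-P3-P4-P6-P5-Hub: 28+19+11+25+24+26+19 = 152
Hub-P1-P2-P3-P5-P4-P6-Hub: 28+19+11+21+12+24+11 = 126
Hub-P1-P2-P3-P5-P6-P4-Hub: 28+19+11+21+26+24+13 = 142
Hub-P1-P2-P3-P6-P4-P5-Hub: 28+19+11+5+24+12+19 = 118
Hub-P1-P2-P3-P6-P5-P4-Hub: 28+19+11+5+26+12+13 = 114
Hub-P1-P2-P4-P3-P5-P6-Hub: 28+19+30+25+21+26+11 = 160
Hub-P1-P2-P4-P3-P6-P5-Hub: 28+19+30+25+5+26+19 = 152
… (352 more)
Hub-P4-P5-P1-P2-P3-P6-Hub: 13+12+9+19+11+5+11 = 80  ← best
The minimum is 80.
One optimal route: Hub → P4 → P5 → P1 → P2 → P3 → P6 → Hub (or its reverse).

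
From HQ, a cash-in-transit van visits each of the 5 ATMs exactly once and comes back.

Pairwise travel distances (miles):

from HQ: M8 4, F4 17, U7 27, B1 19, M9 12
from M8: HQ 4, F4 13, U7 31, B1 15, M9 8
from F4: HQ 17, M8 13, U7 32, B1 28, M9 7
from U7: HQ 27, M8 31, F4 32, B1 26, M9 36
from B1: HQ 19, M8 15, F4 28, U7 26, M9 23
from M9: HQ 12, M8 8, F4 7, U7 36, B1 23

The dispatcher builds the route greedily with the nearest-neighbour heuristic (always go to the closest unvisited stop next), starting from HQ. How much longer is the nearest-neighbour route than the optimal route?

The nearest-neighbour route is 4 miles longer than optimal.

HQ: M8=4, M9=12, F4=17, B1=19, U7=27 ⇒ M8
M8: M9=8, F4=13, B1=15, U7=31 ⇒ M9
M9: F4=7, B1=23, U7=36 ⇒ F4
F4: B1=28, U7=32 ⇒ B1
B1: U7=26 ⇒ U7
NN route HQ → M8 → M9 → F4 → B1 → U7 → HQ costs 100.
Optimal: HQ → M8 → B1 → U7 → F4 → M9 → HQ costs 96 (by enumerating all 60 distinct tours).
Excess = 100 − 96 = 4.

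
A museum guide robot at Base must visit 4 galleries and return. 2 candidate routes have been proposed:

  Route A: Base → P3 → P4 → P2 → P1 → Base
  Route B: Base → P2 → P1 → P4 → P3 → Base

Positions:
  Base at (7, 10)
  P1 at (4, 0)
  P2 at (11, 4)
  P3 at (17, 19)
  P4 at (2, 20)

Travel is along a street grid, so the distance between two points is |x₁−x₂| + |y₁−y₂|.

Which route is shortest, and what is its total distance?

Shortest is Route B, total 78.

Route A: 19 + 16 + 25 + 11 + 13 = 84
Route B: 10 + 11 + 22 + 16 + 19 = 78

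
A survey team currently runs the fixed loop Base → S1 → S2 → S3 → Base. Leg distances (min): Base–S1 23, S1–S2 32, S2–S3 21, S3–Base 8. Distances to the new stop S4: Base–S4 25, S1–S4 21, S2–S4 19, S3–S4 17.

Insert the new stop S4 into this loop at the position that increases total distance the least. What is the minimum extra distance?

Insertion cost between consecutive stops i–j is d(i,S4) + d(S4,j) − d(i,j):
  between Base and S1: 25 + 21 − 23 = 23
  between S1 and S2: 21 + 19 − 32 = 8
  between S2 and S3: 19 + 17 − 21 = 15
  between S3 and Base: 17 + 25 − 8 = 34
Cheapest insertion is between S1 and S2, adding 8.
New total = 84 + 8 = 92.

Minimum extra distance: 8 min, inserting S4 between S1 and S2.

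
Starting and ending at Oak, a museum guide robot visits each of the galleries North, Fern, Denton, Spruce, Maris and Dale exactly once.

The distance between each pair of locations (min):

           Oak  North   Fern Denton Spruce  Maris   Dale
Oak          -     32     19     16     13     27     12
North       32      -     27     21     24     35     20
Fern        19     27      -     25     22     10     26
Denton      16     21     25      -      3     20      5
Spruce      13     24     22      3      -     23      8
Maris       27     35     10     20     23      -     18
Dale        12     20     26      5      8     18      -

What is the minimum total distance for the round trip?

With 6 stops there are 6!/2 = 360 distinct round trips (a route and its reverse cost the same).
Oak - North - Fern - Denton - Spruce - Maris - Dale - Oak: 32+27+25+3+23+18+12 = 140
Oak - North - Fern - Denton - Spruce - Dale - Maris - Oak: 32+27+25+3+8+18+27 = 140
Oak - North - Fern - Denton - Maris - Spruce - Dale - Oak: 32+27+25+20+23+8+12 = 147
Oak - North - Fern - Denton - Maris - Dale - Spruce - Oak: 32+27+25+20+18+8+13 = 143
Oak - North - Fern - Denton - Dale - Spruce - Maris - Oak: 32+27+25+5+8+23+27 = 147
Oak - North - Fern - Denton - Dale - Maris - Spruce - Oak: 32+27+25+5+18+23+13 = 143
Oak - North - Fern - Spruce - Denton - Maris - Dale - Oak: 32+27+22+3+20+18+12 = 134
Oak - North - Fern - Spruce - Denton - Dale - Maris - Oak: 32+27+22+3+5+18+27 = 134
… (352 more)
Oak - Fern - Maris - Dale - North - Denton - Spruce - Oak: 19+10+18+20+21+3+13 = 104  ← best
The minimum is 104.
One optimal route: Oak → Fern → Maris → Dale → North → Denton → Spruce → Oak (or its reverse).

Shortest round trip = 104 min.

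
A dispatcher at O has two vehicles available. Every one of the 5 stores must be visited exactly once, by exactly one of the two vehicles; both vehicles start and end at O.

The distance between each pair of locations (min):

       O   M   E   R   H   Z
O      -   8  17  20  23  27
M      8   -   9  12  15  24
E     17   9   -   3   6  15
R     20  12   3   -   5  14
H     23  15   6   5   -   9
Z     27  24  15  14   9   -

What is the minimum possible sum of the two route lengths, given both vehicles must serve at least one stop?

Minimum combined distance: 77 min.

Check every non-empty split of the stops between the two vehicles; for each half take its own optimal tour:
  {M} + {E, R, H, Z}: 16 + 61 = 77
  {E} + {M, R, H, Z}: 34 + 61 = 95
  {M, E} + {R, H, Z}: 34 + 61 = 95
  {R} + {M, E, H, Z}: 40 + 59 = 99
  {M, R} + {E, H, Z}: 40 + 59 = 99
  {E, R} + {M, H, Z}: 40 + 59 = 99
  … (15 splits in total)
Best: vehicle 1 O → M → O = 16; vehicle 2 O → E → R → H → Z → O = 61; combined 77.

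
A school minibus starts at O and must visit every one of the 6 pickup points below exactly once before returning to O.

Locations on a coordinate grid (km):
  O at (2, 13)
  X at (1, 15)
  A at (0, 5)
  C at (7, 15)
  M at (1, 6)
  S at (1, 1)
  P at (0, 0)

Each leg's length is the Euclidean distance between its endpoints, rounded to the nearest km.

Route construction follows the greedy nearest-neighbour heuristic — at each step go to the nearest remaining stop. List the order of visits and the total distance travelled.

Total distance 38 km via the nearest-neighbour route O → X → C → M → A → S → P → O.

O → [X:2 / C:5 / M:7 / A:8 / S:12 / P:13] → X (2)
X → [C:6 / M:9 / A:10 / S:14 / P:15] → C (6)
C → [M:11 / A:12 / S:15 / P:17] → M (11)
M → [A:1 / S:5 / P:6] → A (1)
A → [S:4 / P:5] → S (4)
S → [P:1] → P (1)
Return P→O: 13.
Total = 2 + 6 + 11 + 1 + 4 + 1 + 13 = 38.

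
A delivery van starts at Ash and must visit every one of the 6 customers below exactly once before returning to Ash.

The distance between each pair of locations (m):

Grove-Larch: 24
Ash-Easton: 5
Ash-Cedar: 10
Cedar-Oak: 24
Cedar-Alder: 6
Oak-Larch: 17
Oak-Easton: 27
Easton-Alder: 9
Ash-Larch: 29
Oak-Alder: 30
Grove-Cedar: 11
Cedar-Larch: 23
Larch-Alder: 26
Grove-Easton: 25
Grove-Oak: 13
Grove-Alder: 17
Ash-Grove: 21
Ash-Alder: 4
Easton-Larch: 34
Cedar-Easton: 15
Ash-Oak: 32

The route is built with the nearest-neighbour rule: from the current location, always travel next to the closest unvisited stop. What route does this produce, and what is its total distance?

Nearest-neighbour total = 90 m; route Ash → Alder → Cedar → Grove → Oak → Larch → Easton → Ash.

At Ash the remaining stops are Alder 4, Easton 5, Cedar 10, Grove 21, Larch 29, Oak 32; go to Alder.
At Alder the remaining stops are Cedar 6, Easton 9, Grove 17, Larch 26, Oak 30; go to Cedar.
At Cedar the remaining stops are Grove 11, Easton 15, Larch 23, Oak 24; go to Grove.
At Grove the remaining stops are Oak 13, Larch 24, Easton 25; go to Oak.
At Oak the remaining stops are Larch 17, Easton 27; go to Larch.
At Larch the remaining stops are Easton 34; go to Easton.
Return Easton→Ash: 5.
Total = 4 + 6 + 11 + 13 + 17 + 34 + 5 = 90.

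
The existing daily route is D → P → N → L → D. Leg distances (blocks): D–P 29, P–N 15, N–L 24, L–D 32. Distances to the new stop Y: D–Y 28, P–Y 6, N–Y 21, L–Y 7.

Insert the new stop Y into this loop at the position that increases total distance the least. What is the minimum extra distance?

Insertion cost between consecutive stops i–j is d(i,Y) + d(Y,j) − d(i,j):
  between D and P: 28 + 6 − 29 = 5
  between P and N: 6 + 21 − 15 = 12
  between N and L: 21 + 7 − 24 = 4
  between L and D: 7 + 28 − 32 = 3
Cheapest insertion is between L and D, adding 3.
New total = 100 + 3 = 103.

Minimum extra distance: 3 blocks, inserting Y between L and D.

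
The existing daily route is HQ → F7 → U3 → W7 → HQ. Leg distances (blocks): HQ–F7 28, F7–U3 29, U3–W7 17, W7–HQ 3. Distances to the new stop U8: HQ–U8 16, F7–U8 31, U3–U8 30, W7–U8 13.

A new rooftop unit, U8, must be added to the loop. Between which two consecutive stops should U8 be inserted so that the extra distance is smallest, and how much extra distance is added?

Minimum extra distance: 19 blocks, inserting U8 between HQ and F7.

Insertion cost between consecutive stops i–j is d(i,U8) + d(U8,j) − d(i,j):
  between HQ and F7: 16 + 31 − 28 = 19
  between F7 and U3: 31 + 30 − 29 = 32
  between U3 and W7: 30 + 13 − 17 = 26
  between W7 and HQ: 13 + 16 − 3 = 26
Cheapest insertion is between HQ and F7, adding 19.
New total = 77 + 19 = 96.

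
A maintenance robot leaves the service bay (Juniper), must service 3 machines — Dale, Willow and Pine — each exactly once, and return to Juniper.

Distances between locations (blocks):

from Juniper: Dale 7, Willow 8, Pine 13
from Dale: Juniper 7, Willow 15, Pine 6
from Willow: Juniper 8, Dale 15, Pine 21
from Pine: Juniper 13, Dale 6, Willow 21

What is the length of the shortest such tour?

With 3 stops there are 3!/2 = 3 distinct round trips (a route and its reverse cost the same).
Juniper-Dale-Willow-Pine-Juniper: 7+15+21+13 = 56
Juniper-Dale-Pine-Willow-Juniper: 7+6+21+8 = 42
Juniper-Willow-Dale-Pine-Juniper: 8+15+6+13 = 42
The minimum is 42.
One optimal route: Juniper → Dale → Pine → Willow → Juniper (or its reverse).

Minimum total distance: 42 blocks.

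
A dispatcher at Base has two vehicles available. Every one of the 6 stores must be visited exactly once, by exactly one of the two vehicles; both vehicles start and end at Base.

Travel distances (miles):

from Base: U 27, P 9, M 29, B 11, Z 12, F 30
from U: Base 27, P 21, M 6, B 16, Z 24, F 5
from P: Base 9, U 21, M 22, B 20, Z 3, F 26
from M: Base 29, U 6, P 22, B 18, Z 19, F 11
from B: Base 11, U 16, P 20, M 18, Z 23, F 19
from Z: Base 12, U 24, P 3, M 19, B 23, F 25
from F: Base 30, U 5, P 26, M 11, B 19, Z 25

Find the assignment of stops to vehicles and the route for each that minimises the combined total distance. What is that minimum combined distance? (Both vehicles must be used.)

90 miles — the smallest possible combined total.

Try each way of splitting the stops between the two vehicles (each non-empty) and, for each split, find the best tour for each vehicle:
  {U} + {P, M, B, Z, F}: 54 + 72 = 126
  {P} + {U, M, B, Z, F}: 18 + 72 = 90
  {U, P} + {M, B, Z, F}: 57 + 72 = 129
  {M} + {U, P, B, Z, F}: 58 + 69 = 127
  {U, M} + {P, B, Z, F}: 62 + 67 = 129
  {P, M} + {U, B, Z, F}: 60 + 69 = 129
  … (31 splits in total)
Best: vehicle 1 Base → P → Base = 18; vehicle 2 Base → B → F → U → M → Z → Base = 72; combined 90.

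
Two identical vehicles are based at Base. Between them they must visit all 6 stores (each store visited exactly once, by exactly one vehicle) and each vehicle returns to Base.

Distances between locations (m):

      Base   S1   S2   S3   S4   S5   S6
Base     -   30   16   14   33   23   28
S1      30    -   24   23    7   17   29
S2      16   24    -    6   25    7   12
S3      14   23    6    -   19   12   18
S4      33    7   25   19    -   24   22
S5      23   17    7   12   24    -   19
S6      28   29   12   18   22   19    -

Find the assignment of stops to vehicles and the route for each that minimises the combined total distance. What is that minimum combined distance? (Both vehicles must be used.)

Minimum combined distance: 125 m.

There are 2^5 − 1 = 31 ways to divide the 6 stops into two non-empty groups. For each, the best each vehicle can do is its own shortest tour through its group:
  {S1} + {S2, S3, S4, S5, S6}: 60 + 97 = 157
  {S2} + {S1, S3, S4, S5, S6}: 32 + 100 = 132
  {S1, S2} + {S3, S4, S5, S6}: 70 + 97 = 167
  {S3} + {S1, S2, S4, S5, S6}: 28 + 97 = 125
  {S1, S3} + {S2, S4, S5, S6}: 67 + 97 = 164
  {S2, S3} + {S1, S4, S5, S6}: 36 + 97 = 133
  … (31 splits in total)
Best: vehicle 1 Base → S3 → Base = 28; vehicle 2 Base → S2 → S5 → S1 → S4 → S6 → Base = 97; combined 125.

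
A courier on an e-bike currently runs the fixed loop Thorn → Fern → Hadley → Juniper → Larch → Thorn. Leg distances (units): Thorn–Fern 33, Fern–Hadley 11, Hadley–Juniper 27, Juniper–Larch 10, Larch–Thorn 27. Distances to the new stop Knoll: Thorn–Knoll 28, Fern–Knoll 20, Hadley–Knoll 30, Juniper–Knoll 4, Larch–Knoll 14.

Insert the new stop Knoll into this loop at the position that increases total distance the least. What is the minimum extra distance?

Insertion cost between consecutive stops i–j is d(i,Knoll) + d(Knoll,j) − d(i,j):
  between Thorn and Fern: 28 + 20 − 33 = 15
  between Fern and Hadley: 20 + 30 − 11 = 39
  between Hadley and Juniper: 30 + 4 − 27 = 7
  between Juniper and Larch: 4 + 14 − 10 = 8
  between Larch and Thorn: 14 + 28 − 27 = 15
Cheapest insertion is between Hadley and Juniper, adding 7.
New total = 108 + 7 = 115.

Minimum extra distance: 7, inserting Knoll between Hadley and Juniper.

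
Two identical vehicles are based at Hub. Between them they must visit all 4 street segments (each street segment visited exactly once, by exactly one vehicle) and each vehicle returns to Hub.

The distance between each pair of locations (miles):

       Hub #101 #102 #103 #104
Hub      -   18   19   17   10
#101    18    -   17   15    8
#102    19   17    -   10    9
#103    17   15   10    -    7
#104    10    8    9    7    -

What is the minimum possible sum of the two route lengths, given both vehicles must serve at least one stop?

There are 2^3 − 1 = 7 ways to divide the 4 stops into two non-empty groups. For each, the best each vehicle can do is its own shortest tour through its group:
  {#101} + {#102, #103, #104}: 36 + 46 = 82
  {#102} + {#101, #103, #104}: 38 + 50 = 88
  {#101, #102} + {#103, #104}: 54 + 34 = 88
  {#103} + {#101, #102, #104}: 34 + 54 = 88
  {#101, #103} + {#102, #104}: 50 + 38 = 88
  {#102, #103} + {#101, #104}: 46 + 36 = 82
  … (7 splits in total)
Best: vehicle 1 Hub → #101 → Hub = 36; vehicle 2 Hub → #102 → #103 → #104 → Hub = 46; combined 82.

82 miles — the smallest possible combined total.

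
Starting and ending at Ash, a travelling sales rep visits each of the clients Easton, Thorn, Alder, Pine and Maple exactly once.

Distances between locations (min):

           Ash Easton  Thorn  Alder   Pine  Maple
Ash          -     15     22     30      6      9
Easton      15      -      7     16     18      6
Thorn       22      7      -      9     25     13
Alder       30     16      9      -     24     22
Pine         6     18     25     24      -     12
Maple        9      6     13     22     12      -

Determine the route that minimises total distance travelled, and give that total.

Minimum total distance: 61 min.

With 5 stops there are 5!/2 = 60 distinct round trips (a route and its reverse cost the same).
Ash - Easton - Thorn - Alder - Pine - Maple - Ash: 15+7+9+24+12+9 = 76
Ash - Easton - Thorn - Alder - Maple - Pine - Ash: 15+7+9+22+12+6 = 71
Ash - Easton - Thorn - Pine - Alder - Maple - Ash: 15+7+25+24+22+9 = 102
Ash - Easton - Thorn - Pine - Maple - Alder - Ash: 15+7+25+12+22+30 = 111
Ash - Easton - Thorn - Maple - Alder - Pine - Ash: 15+7+13+22+24+6 = 87
Ash - Easton - Thorn - Maple - Pine - Alder - Ash: 15+7+13+12+24+30 = 101
Ash - Easton - Alder - Thorn - Pine - Maple - Ash: 15+16+9+25+12+9 = 86
Ash - Easton - Alder - Thorn - Maple - Pine - Ash: 15+16+9+13+12+6 = 71
Ash - Easton - Alder - Pine - Thorn - Maple - Ash: 15+16+24+25+13+9 = 102
Ash - Easton - Alder - Pine - Maple - Thorn - Ash: 15+16+24+12+13+22 = 102
Ash - Easton - Alder - Maple - Thorn - Pine - Ash: 15+16+22+13+25+6 = 97
Ash - Easton - Alder - Maple - Pine - Thorn - Ash: 15+16+22+12+25+22 = 112
Ash - Easton - Pine - Thorn - Alder - Maple - Ash: 15+18+25+9+22+9 = 98
Ash - Easton - Pine - Thorn - Maple - Alder - Ash: 15+18+25+13+22+30 = 123
… (46 more)
Ash - Pine - Alder - Thorn - Easton - Maple - Ash: 6+24+9+7+6+9 = 61  ← best
The minimum is 61.
One optimal route: Ash → Pine → Alder → Thorn → Easton → Maple → Ash (or its reverse).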